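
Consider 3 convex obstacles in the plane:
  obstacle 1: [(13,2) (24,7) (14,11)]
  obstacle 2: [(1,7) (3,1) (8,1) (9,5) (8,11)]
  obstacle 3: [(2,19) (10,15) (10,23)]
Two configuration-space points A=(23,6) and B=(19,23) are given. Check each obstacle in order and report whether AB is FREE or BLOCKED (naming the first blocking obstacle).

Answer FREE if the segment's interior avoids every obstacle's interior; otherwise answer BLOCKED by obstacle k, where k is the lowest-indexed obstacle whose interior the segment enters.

BLOCKED by obstacle 1

Obstacle 1 [(13,2) (24,7) (14,11)]:
  edge (13,2)–(24,7): crosses AB
  edge (24,7)–(14,11): crosses AB
  edge (14,11)–(13,2): clear
  → BLOCKED
Obstacle 2 [(1,7) (3,1) (8,1) (9,5) (8,11)]:
  edge (1,7)–(3,1): clear
  edge (3,1)–(8,1): clear
  edge (8,1)–(9,5): clear
  edge (9,5)–(8,11): clear
  edge (8,11)–(1,7): clear
  midpoint (21,29/2) outside
  → clear
Obstacle 3 [(2,19) (10,15) (10,23)]:
  edge (2,19)–(10,15): clear
  edge (10,15)–(10,23): clear
  edge (10,23)–(2,19): clear
  midpoint (21,29/2) outside
  → clear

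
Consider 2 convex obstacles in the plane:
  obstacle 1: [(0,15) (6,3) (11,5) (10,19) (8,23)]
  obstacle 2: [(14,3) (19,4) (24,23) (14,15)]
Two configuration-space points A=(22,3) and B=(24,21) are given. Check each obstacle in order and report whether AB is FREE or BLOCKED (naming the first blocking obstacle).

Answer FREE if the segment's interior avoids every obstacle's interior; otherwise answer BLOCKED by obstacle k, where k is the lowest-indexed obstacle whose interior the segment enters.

Obstacle 1 [(0,15) (6,3) (11,5) (10,19) (8,23)]:
  edge (0,15)–(6,3): clear
  edge (6,3)–(11,5): clear
  edge (11,5)–(10,19): clear
  edge (10,19)–(8,23): clear
  edge (8,23)–(0,15): clear
  midpoint (23,12) outside
  → clear
Obstacle 2 [(14,3) (19,4) (24,23) (14,15)]:
  edge (14,3)–(19,4): clear
  edge (19,4)–(24,23): clear
  edge (24,23)–(14,15): clear
  edge (14,15)–(14,3): clear
  midpoint (23,12) outside
  → clear

FREE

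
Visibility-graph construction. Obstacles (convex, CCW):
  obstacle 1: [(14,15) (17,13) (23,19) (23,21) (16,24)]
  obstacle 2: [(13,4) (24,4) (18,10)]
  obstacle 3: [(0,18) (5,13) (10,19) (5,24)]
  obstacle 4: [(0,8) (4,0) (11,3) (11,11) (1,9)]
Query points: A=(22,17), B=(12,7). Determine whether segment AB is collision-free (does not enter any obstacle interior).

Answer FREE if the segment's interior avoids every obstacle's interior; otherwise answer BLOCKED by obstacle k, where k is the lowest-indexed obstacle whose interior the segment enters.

FREE

Obstacle 1 [(14,15) (17,13) (23,19) (23,21) (16,24)]:
  edge (14,15)–(17,13): clear
  edge (17,13)–(23,19): clear
  edge (23,19)–(23,21): clear
  edge (23,21)–(16,24): clear
  edge (16,24)–(14,15): clear
  midpoint (17,12) outside
  → clear
Obstacle 2 [(13,4) (24,4) (18,10)]:
  edge (13,4)–(24,4): clear
  edge (24,4)–(18,10): clear
  edge (18,10)–(13,4): clear
  midpoint (17,12) outside
  → clear
Obstacle 3 [(0,18) (5,13) (10,19) (5,24)]:
  edge (0,18)–(5,13): clear
  edge (5,13)–(10,19): clear
  edge (10,19)–(5,24): clear
  edge (5,24)–(0,18): clear
  midpoint (17,12) outside
  → clear
Obstacle 4 [(0,8) (4,0) (11,3) (11,11) (1,9)]:
  edge (0,8)–(4,0): clear
  edge (4,0)–(11,3): clear
  edge (11,3)–(11,11): clear
  edge (11,11)–(1,9): clear
  edge (1,9)–(0,8): clear
  midpoint (17,12) outside
  → clear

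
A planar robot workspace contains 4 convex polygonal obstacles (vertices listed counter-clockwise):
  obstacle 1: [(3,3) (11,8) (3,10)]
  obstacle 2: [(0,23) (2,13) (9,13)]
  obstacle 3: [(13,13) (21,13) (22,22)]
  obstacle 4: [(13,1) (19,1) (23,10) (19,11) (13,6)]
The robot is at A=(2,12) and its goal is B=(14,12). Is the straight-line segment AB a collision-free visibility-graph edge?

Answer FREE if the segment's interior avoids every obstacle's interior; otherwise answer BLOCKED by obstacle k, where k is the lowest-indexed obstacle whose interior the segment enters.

FREE

Obstacle 1 [(3,3) (11,8) (3,10)]:
  edge (3,3)–(11,8): clear
  edge (11,8)–(3,10): clear
  edge (3,10)–(3,3): clear
  midpoint (8,12) outside
  → clear
Obstacle 2 [(0,23) (2,13) (9,13)]:
  edge (0,23)–(2,13): clear
  edge (2,13)–(9,13): clear
  edge (9,13)–(0,23): clear
  midpoint (8,12) outside
  → clear
Obstacle 3 [(13,13) (21,13) (22,22)]:
  edge (13,13)–(21,13): clear
  edge (21,13)–(22,22): clear
  edge (22,22)–(13,13): clear
  midpoint (8,12) outside
  → clear
Obstacle 4 [(13,1) (19,1) (23,10) (19,11) (13,6)]:
  edge (13,1)–(19,1): clear
  edge (19,1)–(23,10): clear
  edge (23,10)–(19,11): clear
  edge (19,11)–(13,6): clear
  edge (13,6)–(13,1): clear
  midpoint (8,12) outside
  → clear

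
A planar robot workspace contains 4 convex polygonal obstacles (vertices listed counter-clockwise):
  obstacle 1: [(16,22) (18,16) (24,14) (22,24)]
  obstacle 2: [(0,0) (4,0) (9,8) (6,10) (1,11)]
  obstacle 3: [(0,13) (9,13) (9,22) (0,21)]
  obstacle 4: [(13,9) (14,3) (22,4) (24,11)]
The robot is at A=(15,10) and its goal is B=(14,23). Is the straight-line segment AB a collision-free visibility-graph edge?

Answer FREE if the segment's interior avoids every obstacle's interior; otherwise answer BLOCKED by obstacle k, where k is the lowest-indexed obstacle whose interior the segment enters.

Obstacle 1 [(16,22) (18,16) (24,14) (22,24)]:
  edge (16,22)–(18,16): clear
  edge (18,16)–(24,14): clear
  edge (24,14)–(22,24): clear
  edge (22,24)–(16,22): clear
  midpoint (29/2,33/2) outside
  → clear
Obstacle 2 [(0,0) (4,0) (9,8) (6,10) (1,11)]:
  edge (0,0)–(4,0): clear
  edge (4,0)–(9,8): clear
  edge (9,8)–(6,10): clear
  edge (6,10)–(1,11): clear
  edge (1,11)–(0,0): clear
  midpoint (29/2,33/2) outside
  → clear
Obstacle 3 [(0,13) (9,13) (9,22) (0,21)]:
  edge (0,13)–(9,13): clear
  edge (9,13)–(9,22): clear
  edge (9,22)–(0,21): clear
  edge (0,21)–(0,13): clear
  midpoint (29/2,33/2) outside
  → clear
Obstacle 4 [(13,9) (14,3) (22,4) (24,11)]:
  edge (13,9)–(14,3): clear
  edge (14,3)–(22,4): clear
  edge (22,4)–(24,11): clear
  edge (24,11)–(13,9): clear
  midpoint (29/2,33/2) outside
  → clear

FREE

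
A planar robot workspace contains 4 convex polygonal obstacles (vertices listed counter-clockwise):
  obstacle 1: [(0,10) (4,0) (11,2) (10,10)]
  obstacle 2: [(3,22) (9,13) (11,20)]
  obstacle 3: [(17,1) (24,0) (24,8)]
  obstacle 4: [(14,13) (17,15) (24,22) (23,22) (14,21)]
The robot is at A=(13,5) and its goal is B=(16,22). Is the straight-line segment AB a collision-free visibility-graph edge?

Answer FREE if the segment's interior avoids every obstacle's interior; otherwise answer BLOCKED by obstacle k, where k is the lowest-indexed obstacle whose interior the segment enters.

Obstacle 1 [(0,10) (4,0) (11,2) (10,10)]:
  edge (0,10)–(4,0): clear
  edge (4,0)–(11,2): clear
  edge (11,2)–(10,10): clear
  edge (10,10)–(0,10): clear
  midpoint (29/2,27/2) outside
  → clear
Obstacle 2 [(3,22) (9,13) (11,20)]:
  edge (3,22)–(9,13): clear
  edge (9,13)–(11,20): clear
  edge (11,20)–(3,22): clear
  midpoint (29/2,27/2) outside
  → clear
Obstacle 3 [(17,1) (24,0) (24,8)]:
  edge (17,1)–(24,0): clear
  edge (24,0)–(24,8): clear
  edge (24,8)–(17,1): clear
  midpoint (29/2,27/2) outside
  → clear
Obstacle 4 [(14,13) (17,15) (24,22) (23,22) (14,21)]:
  edge (14,13)–(17,15): crosses AB
  edge (17,15)–(24,22): clear
  edge (24,22)–(23,22): clear
  edge (23,22)–(14,21): crosses AB
  edge (14,21)–(14,13): clear
  → BLOCKED

BLOCKED by obstacle 4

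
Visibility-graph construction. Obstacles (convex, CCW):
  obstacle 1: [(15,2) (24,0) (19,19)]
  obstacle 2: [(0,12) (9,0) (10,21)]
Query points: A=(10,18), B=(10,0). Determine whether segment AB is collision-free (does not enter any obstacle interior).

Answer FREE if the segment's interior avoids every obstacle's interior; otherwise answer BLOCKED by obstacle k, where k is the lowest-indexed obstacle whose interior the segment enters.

FREE

Obstacle 1 [(15,2) (24,0) (19,19)]:
  edge (15,2)–(24,0): clear
  edge (24,0)–(19,19): clear
  edge (19,19)–(15,2): clear
  midpoint (10,9) outside
  → clear
Obstacle 2 [(0,12) (9,0) (10,21)]:
  edge (0,12)–(9,0): clear
  edge (9,0)–(10,21): clear
  edge (10,21)–(0,12): clear
  midpoint (10,9) outside
  → clear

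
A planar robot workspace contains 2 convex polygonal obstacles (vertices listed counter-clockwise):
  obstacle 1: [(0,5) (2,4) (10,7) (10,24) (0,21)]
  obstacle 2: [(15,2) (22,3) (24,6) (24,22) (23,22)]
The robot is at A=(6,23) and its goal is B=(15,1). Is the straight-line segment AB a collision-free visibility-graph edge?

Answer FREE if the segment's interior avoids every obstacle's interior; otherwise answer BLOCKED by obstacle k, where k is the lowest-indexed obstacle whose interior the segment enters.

Obstacle 1 [(0,5) (2,4) (10,7) (10,24) (0,21)]:
  edge (0,5)–(2,4): clear
  edge (2,4)–(10,7): clear
  edge (10,7)–(10,24): crosses AB
  edge (10,24)–(0,21): crosses AB
  edge (0,21)–(0,5): clear
  → BLOCKED
Obstacle 2 [(15,2) (22,3) (24,6) (24,22) (23,22)]:
  edge (15,2)–(22,3): clear
  edge (22,3)–(24,6): clear
  edge (24,6)–(24,22): clear
  edge (24,22)–(23,22): clear
  edge (23,22)–(15,2): clear
  midpoint (21/2,12) outside
  → clear

BLOCKED by obstacle 1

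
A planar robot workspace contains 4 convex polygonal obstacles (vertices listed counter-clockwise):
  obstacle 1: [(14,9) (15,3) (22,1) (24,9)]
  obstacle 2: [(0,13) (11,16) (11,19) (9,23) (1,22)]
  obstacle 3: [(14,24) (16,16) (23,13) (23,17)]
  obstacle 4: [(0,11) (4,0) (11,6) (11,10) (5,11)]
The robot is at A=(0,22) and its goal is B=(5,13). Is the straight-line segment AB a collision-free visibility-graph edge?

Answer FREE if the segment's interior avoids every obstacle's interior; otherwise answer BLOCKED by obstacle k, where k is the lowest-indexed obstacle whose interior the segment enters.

BLOCKED by obstacle 2

Obstacle 1 [(14,9) (15,3) (22,1) (24,9)]:
  edge (14,9)–(15,3): clear
  edge (15,3)–(22,1): clear
  edge (22,1)–(24,9): clear
  edge (24,9)–(14,9): clear
  midpoint (5/2,35/2) outside
  → clear
Obstacle 2 [(0,13) (11,16) (11,19) (9,23) (1,22)]:
  edge (0,13)–(11,16): crosses AB
  edge (11,16)–(11,19): clear
  edge (11,19)–(9,23): clear
  edge (9,23)–(1,22): clear
  edge (1,22)–(0,13): crosses AB
  → BLOCKED
Obstacle 3 [(14,24) (16,16) (23,13) (23,17)]:
  edge (14,24)–(16,16): clear
  edge (16,16)–(23,13): clear
  edge (23,13)–(23,17): clear
  edge (23,17)–(14,24): clear
  midpoint (5/2,35/2) outside
  → clear
Obstacle 4 [(0,11) (4,0) (11,6) (11,10) (5,11)]:
  edge (0,11)–(4,0): clear
  edge (4,0)–(11,6): clear
  edge (11,6)–(11,10): clear
  edge (11,10)–(5,11): clear
  edge (5,11)–(0,11): clear
  midpoint (5/2,35/2) outside
  → clear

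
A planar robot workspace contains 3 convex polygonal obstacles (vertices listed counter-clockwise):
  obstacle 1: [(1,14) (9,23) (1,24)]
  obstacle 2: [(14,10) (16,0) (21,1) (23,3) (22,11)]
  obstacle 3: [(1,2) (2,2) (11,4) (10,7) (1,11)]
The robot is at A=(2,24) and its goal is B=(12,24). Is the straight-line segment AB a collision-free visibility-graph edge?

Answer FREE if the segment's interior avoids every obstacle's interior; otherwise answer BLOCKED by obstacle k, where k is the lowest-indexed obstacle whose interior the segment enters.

Obstacle 1 [(1,14) (9,23) (1,24)]:
  edge (1,14)–(9,23): clear
  edge (9,23)–(1,24): clear
  edge (1,24)–(1,14): clear
  midpoint (7,24) outside
  → clear
Obstacle 2 [(14,10) (16,0) (21,1) (23,3) (22,11)]:
  edge (14,10)–(16,0): clear
  edge (16,0)–(21,1): clear
  edge (21,1)–(23,3): clear
  edge (23,3)–(22,11): clear
  edge (22,11)–(14,10): clear
  midpoint (7,24) outside
  → clear
Obstacle 3 [(1,2) (2,2) (11,4) (10,7) (1,11)]:
  edge (1,2)–(2,2): clear
  edge (2,2)–(11,4): clear
  edge (11,4)–(10,7): clear
  edge (10,7)–(1,11): clear
  edge (1,11)–(1,2): clear
  midpoint (7,24) outside
  → clear

FREE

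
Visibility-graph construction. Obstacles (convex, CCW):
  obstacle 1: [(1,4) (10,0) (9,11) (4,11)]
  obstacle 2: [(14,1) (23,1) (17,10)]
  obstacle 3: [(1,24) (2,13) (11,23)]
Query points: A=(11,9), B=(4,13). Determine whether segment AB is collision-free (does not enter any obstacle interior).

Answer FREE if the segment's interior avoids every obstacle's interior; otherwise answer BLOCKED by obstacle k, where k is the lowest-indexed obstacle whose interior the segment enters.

Obstacle 1 [(1,4) (10,0) (9,11) (4,11)]:
  edge (1,4)–(10,0): clear
  edge (10,0)–(9,11): crosses AB
  edge (9,11)–(4,11): crosses AB
  edge (4,11)–(1,4): clear
  → BLOCKED
Obstacle 2 [(14,1) (23,1) (17,10)]:
  edge (14,1)–(23,1): clear
  edge (23,1)–(17,10): clear
  edge (17,10)–(14,1): clear
  midpoint (15/2,11) outside
  → clear
Obstacle 3 [(1,24) (2,13) (11,23)]:
  edge (1,24)–(2,13): clear
  edge (2,13)–(11,23): clear
  edge (11,23)–(1,24): clear
  midpoint (15/2,11) outside
  → clear

BLOCKED by obstacle 1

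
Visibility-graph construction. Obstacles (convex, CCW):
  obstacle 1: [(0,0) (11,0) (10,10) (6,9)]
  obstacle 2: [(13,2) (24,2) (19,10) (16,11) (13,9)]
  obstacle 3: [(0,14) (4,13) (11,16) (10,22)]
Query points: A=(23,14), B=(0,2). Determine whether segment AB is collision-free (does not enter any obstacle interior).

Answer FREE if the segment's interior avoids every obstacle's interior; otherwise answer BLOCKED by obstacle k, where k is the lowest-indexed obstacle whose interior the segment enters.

Obstacle 1 [(0,0) (11,0) (10,10) (6,9)]:
  edge (0,0)–(11,0): clear
  edge (11,0)–(10,10): crosses AB
  edge (10,10)–(6,9): clear
  edge (6,9)–(0,0): crosses AB
  → BLOCKED
Obstacle 2 [(13,2) (24,2) (19,10) (16,11) (13,9)]:
  edge (13,2)–(24,2): clear
  edge (24,2)–(19,10): clear
  edge (19,10)–(16,11): crosses AB
  edge (16,11)–(13,9): clear
  edge (13,9)–(13,2): crosses AB
  → BLOCKED
Obstacle 3 [(0,14) (4,13) (11,16) (10,22)]:
  edge (0,14)–(4,13): clear
  edge (4,13)–(11,16): clear
  edge (11,16)–(10,22): clear
  edge (10,22)–(0,14): clear
  midpoint (23/2,8) outside
  → clear

BLOCKED by obstacle 1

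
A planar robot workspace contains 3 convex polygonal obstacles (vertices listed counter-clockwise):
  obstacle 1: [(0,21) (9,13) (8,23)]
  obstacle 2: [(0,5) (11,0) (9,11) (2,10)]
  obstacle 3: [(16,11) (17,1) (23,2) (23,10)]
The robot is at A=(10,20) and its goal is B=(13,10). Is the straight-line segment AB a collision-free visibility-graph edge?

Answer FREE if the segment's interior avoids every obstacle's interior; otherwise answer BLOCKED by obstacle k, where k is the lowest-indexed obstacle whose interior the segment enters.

FREE

Obstacle 1 [(0,21) (9,13) (8,23)]:
  edge (0,21)–(9,13): clear
  edge (9,13)–(8,23): clear
  edge (8,23)–(0,21): clear
  midpoint (23/2,15) outside
  → clear
Obstacle 2 [(0,5) (11,0) (9,11) (2,10)]:
  edge (0,5)–(11,0): clear
  edge (11,0)–(9,11): clear
  edge (9,11)–(2,10): clear
  edge (2,10)–(0,5): clear
  midpoint (23/2,15) outside
  → clear
Obstacle 3 [(16,11) (17,1) (23,2) (23,10)]:
  edge (16,11)–(17,1): clear
  edge (17,1)–(23,2): clear
  edge (23,2)–(23,10): clear
  edge (23,10)–(16,11): clear
  midpoint (23/2,15) outside
  → clear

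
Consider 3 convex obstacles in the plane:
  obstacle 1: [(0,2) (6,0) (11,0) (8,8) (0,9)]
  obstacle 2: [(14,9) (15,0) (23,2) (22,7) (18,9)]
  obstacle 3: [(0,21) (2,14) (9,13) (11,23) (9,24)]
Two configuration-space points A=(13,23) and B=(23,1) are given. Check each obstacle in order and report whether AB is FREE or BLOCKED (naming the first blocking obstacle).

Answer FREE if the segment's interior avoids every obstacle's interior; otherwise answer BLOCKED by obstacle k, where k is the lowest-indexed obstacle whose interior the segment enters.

BLOCKED by obstacle 2

Obstacle 1 [(0,2) (6,0) (11,0) (8,8) (0,9)]:
  edge (0,2)–(6,0): clear
  edge (6,0)–(11,0): clear
  edge (11,0)–(8,8): clear
  edge (8,8)–(0,9): clear
  edge (0,9)–(0,2): clear
  midpoint (18,12) outside
  → clear
Obstacle 2 [(14,9) (15,0) (23,2) (22,7) (18,9)]:
  edge (14,9)–(15,0): clear
  edge (15,0)–(23,2): crosses AB
  edge (23,2)–(22,7): clear
  edge (22,7)–(18,9): crosses AB
  edge (18,9)–(14,9): clear
  → BLOCKED
Obstacle 3 [(0,21) (2,14) (9,13) (11,23) (9,24)]:
  edge (0,21)–(2,14): clear
  edge (2,14)–(9,13): clear
  edge (9,13)–(11,23): clear
  edge (11,23)–(9,24): clear
  edge (9,24)–(0,21): clear
  midpoint (18,12) outside
  → clear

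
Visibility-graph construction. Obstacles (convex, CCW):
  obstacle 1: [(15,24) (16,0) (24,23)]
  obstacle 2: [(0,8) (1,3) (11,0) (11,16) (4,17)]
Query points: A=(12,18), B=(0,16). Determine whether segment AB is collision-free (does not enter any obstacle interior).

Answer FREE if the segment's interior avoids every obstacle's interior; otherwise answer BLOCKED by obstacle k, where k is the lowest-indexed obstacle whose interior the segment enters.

Obstacle 1 [(15,24) (16,0) (24,23)]:
  edge (15,24)–(16,0): clear
  edge (16,0)–(24,23): clear
  edge (24,23)–(15,24): clear
  midpoint (6,17) outside
  → clear
Obstacle 2 [(0,8) (1,3) (11,0) (11,16) (4,17)]:
  edge (0,8)–(1,3): clear
  edge (1,3)–(11,0): clear
  edge (11,0)–(11,16): clear
  edge (11,16)–(4,17): crosses AB
  edge (4,17)–(0,8): crosses AB
  → BLOCKED

BLOCKED by obstacle 2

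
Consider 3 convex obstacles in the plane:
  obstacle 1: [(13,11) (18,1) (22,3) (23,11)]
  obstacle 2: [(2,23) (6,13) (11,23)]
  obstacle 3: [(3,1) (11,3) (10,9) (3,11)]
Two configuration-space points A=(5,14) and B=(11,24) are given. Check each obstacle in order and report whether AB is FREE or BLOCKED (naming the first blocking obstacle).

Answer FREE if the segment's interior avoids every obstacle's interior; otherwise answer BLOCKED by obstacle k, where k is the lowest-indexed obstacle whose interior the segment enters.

BLOCKED by obstacle 2

Obstacle 1 [(13,11) (18,1) (22,3) (23,11)]:
  edge (13,11)–(18,1): clear
  edge (18,1)–(22,3): clear
  edge (22,3)–(23,11): clear
  edge (23,11)–(13,11): clear
  midpoint (8,19) outside
  → clear
Obstacle 2 [(2,23) (6,13) (11,23)]:
  edge (2,23)–(6,13): crosses AB
  edge (6,13)–(11,23): clear
  edge (11,23)–(2,23): crosses AB
  → BLOCKED
Obstacle 3 [(3,1) (11,3) (10,9) (3,11)]:
  edge (3,1)–(11,3): clear
  edge (11,3)–(10,9): clear
  edge (10,9)–(3,11): clear
  edge (3,11)–(3,1): clear
  midpoint (8,19) outside
  → clear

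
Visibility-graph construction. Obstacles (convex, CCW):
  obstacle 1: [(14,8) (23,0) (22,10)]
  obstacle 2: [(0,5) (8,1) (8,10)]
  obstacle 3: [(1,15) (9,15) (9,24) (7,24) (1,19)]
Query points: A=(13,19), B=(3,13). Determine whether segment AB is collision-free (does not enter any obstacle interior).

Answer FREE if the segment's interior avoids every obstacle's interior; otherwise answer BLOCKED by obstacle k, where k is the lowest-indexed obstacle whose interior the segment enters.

Obstacle 1 [(14,8) (23,0) (22,10)]:
  edge (14,8)–(23,0): clear
  edge (23,0)–(22,10): clear
  edge (22,10)–(14,8): clear
  midpoint (8,16) outside
  → clear
Obstacle 2 [(0,5) (8,1) (8,10)]:
  edge (0,5)–(8,1): clear
  edge (8,1)–(8,10): clear
  edge (8,10)–(0,5): clear
  midpoint (8,16) outside
  → clear
Obstacle 3 [(1,15) (9,15) (9,24) (7,24) (1,19)]:
  edge (1,15)–(9,15): crosses AB
  edge (9,15)–(9,24): crosses AB
  edge (9,24)–(7,24): clear
  edge (7,24)–(1,19): clear
  edge (1,19)–(1,15): clear
  → BLOCKED

BLOCKED by obstacle 3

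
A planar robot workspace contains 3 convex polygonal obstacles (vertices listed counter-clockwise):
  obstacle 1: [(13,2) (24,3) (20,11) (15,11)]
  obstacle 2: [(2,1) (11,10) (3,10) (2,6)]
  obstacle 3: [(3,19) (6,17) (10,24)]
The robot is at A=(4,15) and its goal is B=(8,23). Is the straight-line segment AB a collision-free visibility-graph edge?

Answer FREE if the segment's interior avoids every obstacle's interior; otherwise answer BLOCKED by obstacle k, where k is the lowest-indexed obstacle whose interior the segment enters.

Obstacle 1 [(13,2) (24,3) (20,11) (15,11)]:
  edge (13,2)–(24,3): clear
  edge (24,3)–(20,11): clear
  edge (20,11)–(15,11): clear
  edge (15,11)–(13,2): clear
  midpoint (6,19) outside
  → clear
Obstacle 2 [(2,1) (11,10) (3,10) (2,6)]:
  edge (2,1)–(11,10): clear
  edge (11,10)–(3,10): clear
  edge (3,10)–(2,6): clear
  edge (2,6)–(2,1): clear
  midpoint (6,19) outside
  → clear
Obstacle 3 [(3,19) (6,17) (10,24)]:
  edge (3,19)–(6,17): crosses AB
  edge (6,17)–(10,24): clear
  edge (10,24)–(3,19): crosses AB
  → BLOCKED

BLOCKED by obstacle 3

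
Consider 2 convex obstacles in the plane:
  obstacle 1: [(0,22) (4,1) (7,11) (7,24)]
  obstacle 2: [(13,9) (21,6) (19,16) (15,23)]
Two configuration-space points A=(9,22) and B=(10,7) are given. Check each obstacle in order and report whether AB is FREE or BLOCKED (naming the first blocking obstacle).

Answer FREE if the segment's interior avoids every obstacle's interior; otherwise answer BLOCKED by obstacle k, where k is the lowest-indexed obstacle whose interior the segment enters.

Obstacle 1 [(0,22) (4,1) (7,11) (7,24)]:
  edge (0,22)–(4,1): clear
  edge (4,1)–(7,11): clear
  edge (7,11)–(7,24): clear
  edge (7,24)–(0,22): clear
  midpoint (19/2,29/2) outside
  → clear
Obstacle 2 [(13,9) (21,6) (19,16) (15,23)]:
  edge (13,9)–(21,6): clear
  edge (21,6)–(19,16): clear
  edge (19,16)–(15,23): clear
  edge (15,23)–(13,9): clear
  midpoint (19/2,29/2) outside
  → clear

FREE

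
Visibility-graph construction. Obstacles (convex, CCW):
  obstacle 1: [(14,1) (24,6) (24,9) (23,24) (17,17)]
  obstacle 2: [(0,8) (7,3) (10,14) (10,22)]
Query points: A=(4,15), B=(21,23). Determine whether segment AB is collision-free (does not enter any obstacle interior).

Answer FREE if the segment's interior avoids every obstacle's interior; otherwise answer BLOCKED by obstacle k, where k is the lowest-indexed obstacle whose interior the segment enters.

Obstacle 1 [(14,1) (24,6) (24,9) (23,24) (17,17)]:
  edge (14,1)–(24,6): clear
  edge (24,6)–(24,9): clear
  edge (24,9)–(23,24): clear
  edge (23,24)–(17,17): clear
  edge (17,17)–(14,1): clear
  midpoint (25/2,19) outside
  → clear
Obstacle 2 [(0,8) (7,3) (10,14) (10,22)]:
  edge (0,8)–(7,3): clear
  edge (7,3)–(10,14): clear
  edge (10,14)–(10,22): crosses AB
  edge (10,22)–(0,8): crosses AB
  → BLOCKED

BLOCKED by obstacle 2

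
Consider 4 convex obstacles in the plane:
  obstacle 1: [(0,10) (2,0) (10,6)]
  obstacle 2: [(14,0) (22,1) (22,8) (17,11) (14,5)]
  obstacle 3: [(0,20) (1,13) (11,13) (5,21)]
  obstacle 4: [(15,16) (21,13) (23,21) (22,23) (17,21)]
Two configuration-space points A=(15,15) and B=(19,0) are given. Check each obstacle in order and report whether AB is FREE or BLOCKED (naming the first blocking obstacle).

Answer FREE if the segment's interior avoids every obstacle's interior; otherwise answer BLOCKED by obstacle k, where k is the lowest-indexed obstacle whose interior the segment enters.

BLOCKED by obstacle 2

Obstacle 1 [(0,10) (2,0) (10,6)]:
  edge (0,10)–(2,0): clear
  edge (2,0)–(10,6): clear
  edge (10,6)–(0,10): clear
  midpoint (17,15/2) outside
  → clear
Obstacle 2 [(14,0) (22,1) (22,8) (17,11) (14,5)]:
  edge (14,0)–(22,1): crosses AB
  edge (22,1)–(22,8): clear
  edge (22,8)–(17,11): clear
  edge (17,11)–(14,5): crosses AB
  edge (14,5)–(14,0): clear
  → BLOCKED
Obstacle 3 [(0,20) (1,13) (11,13) (5,21)]:
  edge (0,20)–(1,13): clear
  edge (1,13)–(11,13): clear
  edge (11,13)–(5,21): clear
  edge (5,21)–(0,20): clear
  midpoint (17,15/2) outside
  → clear
Obstacle 4 [(15,16) (21,13) (23,21) (22,23) (17,21)]:
  edge (15,16)–(21,13): clear
  edge (21,13)–(23,21): clear
  edge (23,21)–(22,23): clear
  edge (22,23)–(17,21): clear
  edge (17,21)–(15,16): clear
  midpoint (17,15/2) outside
  → clear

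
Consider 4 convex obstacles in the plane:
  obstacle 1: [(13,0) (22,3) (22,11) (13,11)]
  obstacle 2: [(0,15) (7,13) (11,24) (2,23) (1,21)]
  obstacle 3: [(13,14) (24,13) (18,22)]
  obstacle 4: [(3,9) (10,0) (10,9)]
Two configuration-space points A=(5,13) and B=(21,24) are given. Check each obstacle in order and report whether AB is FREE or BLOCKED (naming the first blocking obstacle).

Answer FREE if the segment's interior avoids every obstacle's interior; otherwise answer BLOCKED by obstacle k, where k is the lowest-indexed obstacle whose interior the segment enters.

Obstacle 1 [(13,0) (22,3) (22,11) (13,11)]:
  edge (13,0)–(22,3): clear
  edge (22,3)–(22,11): clear
  edge (22,11)–(13,11): clear
  edge (13,11)–(13,0): clear
  midpoint (13,37/2) outside
  → clear
Obstacle 2 [(0,15) (7,13) (11,24) (2,23) (1,21)]:
  edge (0,15)–(7,13): crosses AB
  edge (7,13)–(11,24): crosses AB
  edge (11,24)–(2,23): clear
  edge (2,23)–(1,21): clear
  edge (1,21)–(0,15): clear
  → BLOCKED
Obstacle 3 [(13,14) (24,13) (18,22)]:
  edge (13,14)–(24,13): clear
  edge (24,13)–(18,22): crosses AB
  edge (18,22)–(13,14): crosses AB
  → BLOCKED
Obstacle 4 [(3,9) (10,0) (10,9)]:
  edge (3,9)–(10,0): clear
  edge (10,0)–(10,9): clear
  edge (10,9)–(3,9): clear
  midpoint (13,37/2) outside
  → clear

BLOCKED by obstacle 2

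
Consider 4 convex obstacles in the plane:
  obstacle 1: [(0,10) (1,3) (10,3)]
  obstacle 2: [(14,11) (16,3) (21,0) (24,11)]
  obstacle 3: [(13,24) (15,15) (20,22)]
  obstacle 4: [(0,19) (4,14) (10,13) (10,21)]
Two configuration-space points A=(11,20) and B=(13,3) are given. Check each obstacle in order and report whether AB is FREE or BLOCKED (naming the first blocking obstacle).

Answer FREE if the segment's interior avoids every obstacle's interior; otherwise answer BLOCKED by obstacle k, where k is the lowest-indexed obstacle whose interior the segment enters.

FREE

Obstacle 1 [(0,10) (1,3) (10,3)]:
  edge (0,10)–(1,3): clear
  edge (1,3)–(10,3): clear
  edge (10,3)–(0,10): clear
  midpoint (12,23/2) outside
  → clear
Obstacle 2 [(14,11) (16,3) (21,0) (24,11)]:
  edge (14,11)–(16,3): clear
  edge (16,3)–(21,0): clear
  edge (21,0)–(24,11): clear
  edge (24,11)–(14,11): clear
  midpoint (12,23/2) outside
  → clear
Obstacle 3 [(13,24) (15,15) (20,22)]:
  edge (13,24)–(15,15): clear
  edge (15,15)–(20,22): clear
  edge (20,22)–(13,24): clear
  midpoint (12,23/2) outside
  → clear
Obstacle 4 [(0,19) (4,14) (10,13) (10,21)]:
  edge (0,19)–(4,14): clear
  edge (4,14)–(10,13): clear
  edge (10,13)–(10,21): clear
  edge (10,21)–(0,19): clear
  midpoint (12,23/2) outside
  → clear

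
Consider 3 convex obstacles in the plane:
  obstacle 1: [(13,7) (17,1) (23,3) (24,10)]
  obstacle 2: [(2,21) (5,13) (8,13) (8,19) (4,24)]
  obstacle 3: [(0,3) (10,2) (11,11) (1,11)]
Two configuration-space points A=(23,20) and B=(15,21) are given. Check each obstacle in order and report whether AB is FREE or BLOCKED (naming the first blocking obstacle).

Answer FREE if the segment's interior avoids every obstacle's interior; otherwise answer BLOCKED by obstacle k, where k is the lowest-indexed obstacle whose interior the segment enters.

FREE

Obstacle 1 [(13,7) (17,1) (23,3) (24,10)]:
  edge (13,7)–(17,1): clear
  edge (17,1)–(23,3): clear
  edge (23,3)–(24,10): clear
  edge (24,10)–(13,7): clear
  midpoint (19,41/2) outside
  → clear
Obstacle 2 [(2,21) (5,13) (8,13) (8,19) (4,24)]:
  edge (2,21)–(5,13): clear
  edge (5,13)–(8,13): clear
  edge (8,13)–(8,19): clear
  edge (8,19)–(4,24): clear
  edge (4,24)–(2,21): clear
  midpoint (19,41/2) outside
  → clear
Obstacle 3 [(0,3) (10,2) (11,11) (1,11)]:
  edge (0,3)–(10,2): clear
  edge (10,2)–(11,11): clear
  edge (11,11)–(1,11): clear
  edge (1,11)–(0,3): clear
  midpoint (19,41/2) outside
  → clear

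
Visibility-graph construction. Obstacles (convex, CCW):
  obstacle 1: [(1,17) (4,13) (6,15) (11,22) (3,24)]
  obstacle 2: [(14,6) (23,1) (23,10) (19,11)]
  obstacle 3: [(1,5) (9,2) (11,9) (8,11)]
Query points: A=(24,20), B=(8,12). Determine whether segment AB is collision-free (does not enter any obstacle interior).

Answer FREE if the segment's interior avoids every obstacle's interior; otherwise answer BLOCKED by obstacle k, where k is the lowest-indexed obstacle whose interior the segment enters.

FREE

Obstacle 1 [(1,17) (4,13) (6,15) (11,22) (3,24)]:
  edge (1,17)–(4,13): clear
  edge (4,13)–(6,15): clear
  edge (6,15)–(11,22): clear
  edge (11,22)–(3,24): clear
  edge (3,24)–(1,17): clear
  midpoint (16,16) outside
  → clear
Obstacle 2 [(14,6) (23,1) (23,10) (19,11)]:
  edge (14,6)–(23,1): clear
  edge (23,1)–(23,10): clear
  edge (23,10)–(19,11): clear
  edge (19,11)–(14,6): clear
  midpoint (16,16) outside
  → clear
Obstacle 3 [(1,5) (9,2) (11,9) (8,11)]:
  edge (1,5)–(9,2): clear
  edge (9,2)–(11,9): clear
  edge (11,9)–(8,11): clear
  edge (8,11)–(1,5): clear
  midpoint (16,16) outside
  → clear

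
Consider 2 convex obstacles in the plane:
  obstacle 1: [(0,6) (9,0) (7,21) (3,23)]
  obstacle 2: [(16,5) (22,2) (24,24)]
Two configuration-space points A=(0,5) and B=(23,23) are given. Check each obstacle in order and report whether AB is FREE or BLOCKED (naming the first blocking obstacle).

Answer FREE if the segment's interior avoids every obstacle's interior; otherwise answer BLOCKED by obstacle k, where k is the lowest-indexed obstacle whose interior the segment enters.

Obstacle 1 [(0,6) (9,0) (7,21) (3,23)]:
  edge (0,6)–(9,0): crosses AB
  edge (9,0)–(7,21): crosses AB
  edge (7,21)–(3,23): clear
  edge (3,23)–(0,6): clear
  → BLOCKED
Obstacle 2 [(16,5) (22,2) (24,24)]:
  edge (16,5)–(22,2): clear
  edge (22,2)–(24,24): clear
  edge (24,24)–(16,5): clear
  midpoint (23/2,14) outside
  → clear

BLOCKED by obstacle 1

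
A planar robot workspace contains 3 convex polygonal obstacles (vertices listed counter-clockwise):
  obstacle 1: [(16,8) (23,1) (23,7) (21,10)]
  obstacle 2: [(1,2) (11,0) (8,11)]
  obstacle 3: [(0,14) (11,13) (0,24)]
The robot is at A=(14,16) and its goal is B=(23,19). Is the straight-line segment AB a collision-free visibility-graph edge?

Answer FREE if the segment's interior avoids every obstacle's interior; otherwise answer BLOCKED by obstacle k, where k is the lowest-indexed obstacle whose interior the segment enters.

FREE

Obstacle 1 [(16,8) (23,1) (23,7) (21,10)]:
  edge (16,8)–(23,1): clear
  edge (23,1)–(23,7): clear
  edge (23,7)–(21,10): clear
  edge (21,10)–(16,8): clear
  midpoint (37/2,35/2) outside
  → clear
Obstacle 2 [(1,2) (11,0) (8,11)]:
  edge (1,2)–(11,0): clear
  edge (11,0)–(8,11): clear
  edge (8,11)–(1,2): clear
  midpoint (37/2,35/2) outside
  → clear
Obstacle 3 [(0,14) (11,13) (0,24)]:
  edge (0,14)–(11,13): clear
  edge (11,13)–(0,24): clear
  edge (0,24)–(0,14): clear
  midpoint (37/2,35/2) outside
  → clear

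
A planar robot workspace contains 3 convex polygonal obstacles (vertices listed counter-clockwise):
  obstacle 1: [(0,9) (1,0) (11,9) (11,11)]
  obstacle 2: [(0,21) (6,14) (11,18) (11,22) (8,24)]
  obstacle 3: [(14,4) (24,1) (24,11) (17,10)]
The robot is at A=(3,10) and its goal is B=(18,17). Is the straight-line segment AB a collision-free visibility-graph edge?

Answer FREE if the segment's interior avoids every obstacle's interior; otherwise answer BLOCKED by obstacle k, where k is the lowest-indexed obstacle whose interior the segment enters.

FREE

Obstacle 1 [(0,9) (1,0) (11,9) (11,11)]:
  edge (0,9)–(1,0): clear
  edge (1,0)–(11,9): clear
  edge (11,9)–(11,11): clear
  edge (11,11)–(0,9): clear
  midpoint (21/2,27/2) outside
  → clear
Obstacle 2 [(0,21) (6,14) (11,18) (11,22) (8,24)]:
  edge (0,21)–(6,14): clear
  edge (6,14)–(11,18): clear
  edge (11,18)–(11,22): clear
  edge (11,22)–(8,24): clear
  edge (8,24)–(0,21): clear
  midpoint (21/2,27/2) outside
  → clear
Obstacle 3 [(14,4) (24,1) (24,11) (17,10)]:
  edge (14,4)–(24,1): clear
  edge (24,1)–(24,11): clear
  edge (24,11)–(17,10): clear
  edge (17,10)–(14,4): clear
  midpoint (21/2,27/2) outside
  → clear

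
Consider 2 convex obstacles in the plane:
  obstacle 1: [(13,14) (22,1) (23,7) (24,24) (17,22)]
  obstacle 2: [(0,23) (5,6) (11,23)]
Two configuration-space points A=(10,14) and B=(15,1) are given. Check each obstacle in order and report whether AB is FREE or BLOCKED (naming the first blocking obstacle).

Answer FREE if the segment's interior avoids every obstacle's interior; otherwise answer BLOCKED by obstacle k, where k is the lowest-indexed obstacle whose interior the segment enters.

FREE

Obstacle 1 [(13,14) (22,1) (23,7) (24,24) (17,22)]:
  edge (13,14)–(22,1): clear
  edge (22,1)–(23,7): clear
  edge (23,7)–(24,24): clear
  edge (24,24)–(17,22): clear
  edge (17,22)–(13,14): clear
  midpoint (25/2,15/2) outside
  → clear
Obstacle 2 [(0,23) (5,6) (11,23)]:
  edge (0,23)–(5,6): clear
  edge (5,6)–(11,23): clear
  edge (11,23)–(0,23): clear
  midpoint (25/2,15/2) outside
  → clear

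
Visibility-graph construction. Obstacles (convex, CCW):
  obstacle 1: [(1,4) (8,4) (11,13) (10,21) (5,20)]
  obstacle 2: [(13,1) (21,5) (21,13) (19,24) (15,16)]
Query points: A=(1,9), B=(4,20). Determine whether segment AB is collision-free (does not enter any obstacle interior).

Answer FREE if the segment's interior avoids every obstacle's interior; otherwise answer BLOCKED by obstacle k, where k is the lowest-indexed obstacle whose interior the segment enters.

Obstacle 1 [(1,4) (8,4) (11,13) (10,21) (5,20)]:
  edge (1,4)–(8,4): clear
  edge (8,4)–(11,13): clear
  edge (11,13)–(10,21): clear
  edge (10,21)–(5,20): clear
  edge (5,20)–(1,4): clear
  midpoint (5/2,29/2) outside
  → clear
Obstacle 2 [(13,1) (21,5) (21,13) (19,24) (15,16)]:
  edge (13,1)–(21,5): clear
  edge (21,5)–(21,13): clear
  edge (21,13)–(19,24): clear
  edge (19,24)–(15,16): clear
  edge (15,16)–(13,1): clear
  midpoint (5/2,29/2) outside
  → clear

FREE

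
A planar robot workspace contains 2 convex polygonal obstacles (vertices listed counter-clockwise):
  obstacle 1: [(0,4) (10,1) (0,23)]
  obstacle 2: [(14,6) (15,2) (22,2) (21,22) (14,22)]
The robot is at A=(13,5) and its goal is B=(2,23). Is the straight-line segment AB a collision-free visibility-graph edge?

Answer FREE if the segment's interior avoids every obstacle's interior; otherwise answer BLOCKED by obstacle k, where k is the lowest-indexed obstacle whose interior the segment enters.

FREE

Obstacle 1 [(0,4) (10,1) (0,23)]:
  edge (0,4)–(10,1): clear
  edge (10,1)–(0,23): clear
  edge (0,23)–(0,4): clear
  midpoint (15/2,14) outside
  → clear
Obstacle 2 [(14,6) (15,2) (22,2) (21,22) (14,22)]:
  edge (14,6)–(15,2): clear
  edge (15,2)–(22,2): clear
  edge (22,2)–(21,22): clear
  edge (21,22)–(14,22): clear
  edge (14,22)–(14,6): clear
  midpoint (15/2,14) outside
  → clear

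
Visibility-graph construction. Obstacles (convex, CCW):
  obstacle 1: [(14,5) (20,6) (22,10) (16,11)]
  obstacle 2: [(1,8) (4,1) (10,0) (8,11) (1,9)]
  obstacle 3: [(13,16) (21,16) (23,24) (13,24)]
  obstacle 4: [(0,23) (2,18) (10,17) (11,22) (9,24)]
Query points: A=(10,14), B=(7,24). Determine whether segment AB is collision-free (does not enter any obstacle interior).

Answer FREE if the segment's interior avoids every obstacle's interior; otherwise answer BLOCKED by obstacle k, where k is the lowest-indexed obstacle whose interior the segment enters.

Obstacle 1 [(14,5) (20,6) (22,10) (16,11)]:
  edge (14,5)–(20,6): clear
  edge (20,6)–(22,10): clear
  edge (22,10)–(16,11): clear
  edge (16,11)–(14,5): clear
  midpoint (17/2,19) outside
  → clear
Obstacle 2 [(1,8) (4,1) (10,0) (8,11) (1,9)]:
  edge (1,8)–(4,1): clear
  edge (4,1)–(10,0): clear
  edge (10,0)–(8,11): clear
  edge (8,11)–(1,9): clear
  edge (1,9)–(1,8): clear
  midpoint (17/2,19) outside
  → clear
Obstacle 3 [(13,16) (21,16) (23,24) (13,24)]:
  edge (13,16)–(21,16): clear
  edge (21,16)–(23,24): clear
  edge (23,24)–(13,24): clear
  edge (13,24)–(13,16): clear
  midpoint (17/2,19) outside
  → clear
Obstacle 4 [(0,23) (2,18) (10,17) (11,22) (9,24)]:
  edge (0,23)–(2,18): clear
  edge (2,18)–(10,17): crosses AB
  edge (10,17)–(11,22): clear
  edge (11,22)–(9,24): clear
  edge (9,24)–(0,23): crosses AB
  → BLOCKED

BLOCKED by obstacle 4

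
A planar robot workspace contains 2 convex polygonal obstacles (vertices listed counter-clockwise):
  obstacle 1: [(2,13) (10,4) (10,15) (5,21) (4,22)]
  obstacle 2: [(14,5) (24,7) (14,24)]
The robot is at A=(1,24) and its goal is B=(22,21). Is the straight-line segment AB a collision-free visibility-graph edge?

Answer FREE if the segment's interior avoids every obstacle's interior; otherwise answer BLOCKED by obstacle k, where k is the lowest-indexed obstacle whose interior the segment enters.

BLOCKED by obstacle 2

Obstacle 1 [(2,13) (10,4) (10,15) (5,21) (4,22)]:
  edge (2,13)–(10,4): clear
  edge (10,4)–(10,15): clear
  edge (10,15)–(5,21): clear
  edge (5,21)–(4,22): clear
  edge (4,22)–(2,13): clear
  midpoint (23/2,45/2) outside
  → clear
Obstacle 2 [(14,5) (24,7) (14,24)]:
  edge (14,5)–(24,7): clear
  edge (24,7)–(14,24): crosses AB
  edge (14,24)–(14,5): crosses AB
  → BLOCKED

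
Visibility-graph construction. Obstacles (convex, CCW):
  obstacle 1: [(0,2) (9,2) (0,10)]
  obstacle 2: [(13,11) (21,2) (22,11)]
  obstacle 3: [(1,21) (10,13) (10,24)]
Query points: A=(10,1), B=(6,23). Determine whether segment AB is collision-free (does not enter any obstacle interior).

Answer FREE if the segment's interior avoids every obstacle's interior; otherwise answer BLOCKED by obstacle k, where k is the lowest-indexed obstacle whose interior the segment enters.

BLOCKED by obstacle 3

Obstacle 1 [(0,2) (9,2) (0,10)]:
  edge (0,2)–(9,2): clear
  edge (9,2)–(0,10): clear
  edge (0,10)–(0,2): clear
  midpoint (8,12) outside
  → clear
Obstacle 2 [(13,11) (21,2) (22,11)]:
  edge (13,11)–(21,2): clear
  edge (21,2)–(22,11): clear
  edge (22,11)–(13,11): clear
  midpoint (8,12) outside
  → clear
Obstacle 3 [(1,21) (10,13) (10,24)]:
  edge (1,21)–(10,13): crosses AB
  edge (10,13)–(10,24): clear
  edge (10,24)–(1,21): crosses AB
  → BLOCKED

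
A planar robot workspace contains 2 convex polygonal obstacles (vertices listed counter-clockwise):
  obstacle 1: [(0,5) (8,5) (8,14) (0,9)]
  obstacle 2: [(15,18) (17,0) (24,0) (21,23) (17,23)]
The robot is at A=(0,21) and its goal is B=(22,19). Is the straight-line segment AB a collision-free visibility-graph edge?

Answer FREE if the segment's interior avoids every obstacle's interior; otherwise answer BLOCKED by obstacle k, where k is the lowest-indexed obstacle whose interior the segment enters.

BLOCKED by obstacle 2

Obstacle 1 [(0,5) (8,5) (8,14) (0,9)]:
  edge (0,5)–(8,5): clear
  edge (8,5)–(8,14): clear
  edge (8,14)–(0,9): clear
  edge (0,9)–(0,5): clear
  midpoint (11,20) outside
  → clear
Obstacle 2 [(15,18) (17,0) (24,0) (21,23) (17,23)]:
  edge (15,18)–(17,0): clear
  edge (17,0)–(24,0): clear
  edge (24,0)–(21,23): crosses AB
  edge (21,23)–(17,23): clear
  edge (17,23)–(15,18): crosses AB
  → BLOCKED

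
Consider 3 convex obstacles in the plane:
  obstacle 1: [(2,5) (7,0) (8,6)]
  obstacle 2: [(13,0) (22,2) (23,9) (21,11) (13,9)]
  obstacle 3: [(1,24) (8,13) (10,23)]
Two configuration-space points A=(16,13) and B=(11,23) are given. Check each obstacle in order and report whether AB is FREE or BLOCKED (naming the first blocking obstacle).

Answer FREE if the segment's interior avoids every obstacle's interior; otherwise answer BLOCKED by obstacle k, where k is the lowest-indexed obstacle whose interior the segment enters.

Obstacle 1 [(2,5) (7,0) (8,6)]:
  edge (2,5)–(7,0): clear
  edge (7,0)–(8,6): clear
  edge (8,6)–(2,5): clear
  midpoint (27/2,18) outside
  → clear
Obstacle 2 [(13,0) (22,2) (23,9) (21,11) (13,9)]:
  edge (13,0)–(22,2): clear
  edge (22,2)–(23,9): clear
  edge (23,9)–(21,11): clear
  edge (21,11)–(13,9): clear
  edge (13,9)–(13,0): clear
  midpoint (27/2,18) outside
  → clear
Obstacle 3 [(1,24) (8,13) (10,23)]:
  edge (1,24)–(8,13): clear
  edge (8,13)–(10,23): clear
  edge (10,23)–(1,24): clear
  midpoint (27/2,18) outside
  → clear

FREE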